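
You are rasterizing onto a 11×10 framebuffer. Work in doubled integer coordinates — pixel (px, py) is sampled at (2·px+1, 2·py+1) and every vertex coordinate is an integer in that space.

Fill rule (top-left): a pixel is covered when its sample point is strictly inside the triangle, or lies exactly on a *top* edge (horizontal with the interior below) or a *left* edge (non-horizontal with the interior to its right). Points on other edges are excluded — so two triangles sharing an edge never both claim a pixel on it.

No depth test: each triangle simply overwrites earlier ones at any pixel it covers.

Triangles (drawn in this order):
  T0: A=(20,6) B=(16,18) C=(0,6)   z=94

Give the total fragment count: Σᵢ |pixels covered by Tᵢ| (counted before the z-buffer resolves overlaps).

T0:
  2·area = 240
  edge (20, 6)→(16, 18): d=(-4,12) right/bottom  bias=-1
  edge (16, 18)→(0, 6): d=(-16,-12) top-left  bias=+0
  edge (0, 6)→(20, 6): d=(20,0) top-left  bias=+0
    (10,1)@(21, 3): e=[0,300,-60] → ·  [on edge]
    (1,3)@(3, 7): e=[200,20,20] → █
    (2,3)@(5, 7): e=[176,44,20] → █
    (3,3)@(7, 7): e=[152,68,20] → █
    (4,3)@(9, 7): e=[128,92,20] → █
    (5,3)@(11, 7): e=[104,116,20] → █
    (6,3)@(13, 7): e=[80,140,20] → █
    (7,3)@(15, 7): e=[56,164,20] → █
    (8,3)@(17, 7): e=[32,188,20] → █
    (9,3)@(19, 7): e=[8,212,20] → █
    (10,3)@(21, 7): e=[-16,236,20] → ·
    (1,4)@(3, 9): e=[192,-12,60] → ·
    (9,4)@(19, 9): e=[0,180,60] → ·  [on edge]
    (8,7)@(17, 15): e=[0,60,180] → ·  [on edge]
  covered (29 px):
    · · · · · · · · · · ·
    · · · · · · · · · · ·
    · · · · · · · · · · ·
    · █ █ █ █ █ █ █ █ █ ·
    · · █ █ █ █ █ █ █ · ·
    · · · █ █ █ █ █ █ · ·
    · · · · · █ █ █ █ · ·
    · · · · · · █ █ · · ·
    · · · · · · · █ · · ·
    · · · · · · · · · · ·

Final: 29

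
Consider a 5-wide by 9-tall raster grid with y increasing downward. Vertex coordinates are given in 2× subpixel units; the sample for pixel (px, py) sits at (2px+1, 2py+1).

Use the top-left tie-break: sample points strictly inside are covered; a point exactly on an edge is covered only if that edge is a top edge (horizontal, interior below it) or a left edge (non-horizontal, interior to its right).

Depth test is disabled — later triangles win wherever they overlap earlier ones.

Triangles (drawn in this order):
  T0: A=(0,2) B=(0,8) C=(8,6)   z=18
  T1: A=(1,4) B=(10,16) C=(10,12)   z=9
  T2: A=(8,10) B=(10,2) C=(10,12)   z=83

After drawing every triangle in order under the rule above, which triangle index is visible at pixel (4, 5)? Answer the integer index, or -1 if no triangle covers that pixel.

T0:
  2·area = 48  (B↔C swapped to make it positive)
  edge (0, 2)→(8, 6): d=(8,4) right/bottom  bias=-1
  edge (8, 6)→(0, 8): d=(-8,2) right/bottom  bias=-1
  edge (0, 8)→(0, 2): d=(0,-6) top-left  bias=+0
    (0,1)@(1, 3): e=[4,38,6] → X
    (1,1)@(3, 3): e=[-4,34,18] → .
    (0,2)@(1, 5): e=[20,22,6] → X
    (1,2)@(3, 5): e=[12,18,18] → X
    (2,2)@(5, 5): e=[4,14,30] → X
    (3,2)@(7, 5): e=[-4,10,42] → .
    (0,3)@(1, 7): e=[36,6,6] → X
    (2,3)@(5, 7): e=[20,-2,30] → .
    (0,4)@(1, 9): e=[52,-10,6] → .
    (1,4)@(3, 9): e=[44,-14,18] → .
  covered (6 px):
    . . . . .
    X . . . .
    X X X . .
    X X . . .
    . . . . .
    . . . . .
    . . . . .
    . . . . .
    . . . . .
T1:
  2·area = 36  (B↔C swapped to make it positive)
  edge (1, 4)→(10, 12): d=(9,8) right/bottom  bias=-1
  edge (10, 12)→(10, 16): d=(0,4) right/bottom  bias=-1
  edge (10, 16)→(1, 4): d=(-9,-12) top-left  bias=+0
    (2,4)@(5, 9): e=[13,20,3] → X
    (3,4)@(7, 9): e=[-3,12,27] → .
    (2,5)@(5, 11): e=[31,20,-15] → .
    (3,5)@(7, 11): e=[15,12,9] → X
    (4,5)@(9, 11): e=[-1,4,33] → .
    (3,6)@(7, 13): e=[33,12,-9] → .
    (4,6)@(9, 13): e=[17,4,15] → X
    (4,7)@(9, 15): e=[35,4,-3] → .
  covered (3 px):
    . . . . .
    . . . . .
    . . . . .
    . . . . .
    . . X . .
    . . . X .
    . . . . X
    . . . . .
    . . . . .
T2:
  2·area = 20
  edge (8, 10)→(10, 2): d=(2,-8) top-left  bias=+0
  edge (10, 2)→(10, 12): d=(0,10) right/bottom  bias=-1
  edge (10, 12)→(8, 10): d=(-2,-2) top-left  bias=+0
    (0,1)@(1, 3): e=[-70,90,0] → .  [on edge]
    (1,2)@(3, 5): e=[-50,70,0] → .  [on edge]
    (2,3)@(5, 7): e=[-30,50,0] → .  [on edge]
    (4,3)@(9, 7): e=[2,10,8] → X
    (3,4)@(7, 9): e=[-10,30,0] → .  [on edge]
    (4,4)@(9, 9): e=[6,10,4] → X
    (4,5)@(9, 11): e=[10,10,0] → X  [on edge]
    (4,6)@(9, 13): e=[14,10,-4] → .
  covered (3 px):
    . . . . .
    . . . . .
    . . . . .
    . . . . X
    . . . . X
    . . . . X
    . . . . .
    . . . . .
    . . . . .

Z-buffer (winner per pixel, '.' = empty):
  . . . . .
  0 . . . .
  0 0 0 . .
  0 0 . . 2
  . . 1 . 2
  . . . 1 2
  . . . . 1
  . . . . .
  . . . . .

Result: 2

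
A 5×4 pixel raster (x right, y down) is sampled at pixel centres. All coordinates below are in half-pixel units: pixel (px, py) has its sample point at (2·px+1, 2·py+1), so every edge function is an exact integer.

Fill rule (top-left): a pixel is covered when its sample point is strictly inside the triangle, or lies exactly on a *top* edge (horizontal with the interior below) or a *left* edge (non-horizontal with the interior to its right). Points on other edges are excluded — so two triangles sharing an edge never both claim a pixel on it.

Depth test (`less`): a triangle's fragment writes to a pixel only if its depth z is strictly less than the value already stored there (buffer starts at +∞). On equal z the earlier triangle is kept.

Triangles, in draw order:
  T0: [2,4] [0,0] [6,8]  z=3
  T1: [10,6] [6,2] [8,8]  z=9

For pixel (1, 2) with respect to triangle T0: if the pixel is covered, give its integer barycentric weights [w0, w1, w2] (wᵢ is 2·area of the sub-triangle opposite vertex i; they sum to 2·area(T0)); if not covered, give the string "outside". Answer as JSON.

T0:
  2·area = 8
  edge (2, 4)→(0, 0): d=(-2,-4) top-left  bias=+0
  edge (0, 0)→(6, 8): d=(6,8) right/bottom  bias=-1
  edge (6, 8)→(2, 4): d=(-4,-4) top-left  bias=+0
    (0,1)@(1, 3): e=[-2,10,0] → ·  [on edge]
    (1,2)@(3, 5): e=[2,6,0] → #  [on edge]
    (2,2)@(5, 5): e=[10,-10,8] → ·
    (1,3)@(3, 7): e=[-2,18,-8] → ·
    (2,3)@(5, 7): e=[6,2,0] → #  [on edge]
    (3,3)@(7, 7): e=[14,-14,8] → ·
  covered (2 px):
    · · · · ·
    · · · · ·
    · # · · ·
    · · # · ·
T1:
  2·area = 16  (B↔C swapped to make it positive)
  edge (10, 6)→(8, 8): d=(-2,2) right/bottom  bias=-1
  edge (8, 8)→(6, 2): d=(-2,-6) top-left  bias=+0
  edge (6, 2)→(10, 6): d=(4,4) right/bottom  bias=-1
    (2,0)@(5, 1): e=[20,-4,0] → ·  [on edge]
    (3,1)@(7, 3): e=[12,4,0] → ·  [on edge]
    (3,2)@(7, 5): e=[8,0,8] → #  [on edge]
    (4,2)@(9, 5): e=[4,12,0] → ·  [on edge]
    (3,3)@(7, 7): e=[4,-4,16] → ·
    (4,3)@(9, 7): e=[0,8,8] → ·  [on edge]
  covered (1 px):
    · · · · ·
    · · · · ·
    · · · # ·
    · · · · ·

Result: [6,0,2]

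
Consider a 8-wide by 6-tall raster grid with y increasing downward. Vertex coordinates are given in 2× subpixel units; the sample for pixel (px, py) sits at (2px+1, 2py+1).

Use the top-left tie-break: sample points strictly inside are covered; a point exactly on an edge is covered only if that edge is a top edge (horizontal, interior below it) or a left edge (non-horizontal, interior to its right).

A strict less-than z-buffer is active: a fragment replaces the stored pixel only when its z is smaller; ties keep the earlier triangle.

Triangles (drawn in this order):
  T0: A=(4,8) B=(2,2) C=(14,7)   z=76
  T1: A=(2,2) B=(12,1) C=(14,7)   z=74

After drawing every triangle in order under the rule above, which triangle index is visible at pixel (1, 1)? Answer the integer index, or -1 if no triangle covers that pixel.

T0:
  2·area = 62
  edge (4, 8)→(2, 2): d=(-2,-6) top-left  bias=+0
  edge (2, 2)→(14, 7): d=(12,5) right/bottom  bias=-1
  edge (14, 7)→(4, 8): d=(-10,1) right/bottom  bias=-1
    (1,1)@(3, 3): e=[4,7,51] → #
    (2,1)@(5, 3): e=[16,-3,49] → ·
    (1,2)@(3, 5): e=[0,31,31] → #  [on edge]
    (2,2)@(5, 5): e=[12,21,29] → #
    (3,2)@(7, 5): e=[24,11,27] → #
    (4,2)@(9, 5): e=[36,1,25] → #
    (5,2)@(11, 5): e=[48,-9,23] → ·
    (1,3)@(3, 7): e=[-4,55,11] → ·
    (2,3)@(5, 7): e=[8,45,9] → #
    (5,3)@(11, 7): e=[44,15,3] → #
    (6,3)@(13, 7): e=[56,5,1] → #
    (7,3)@(15, 7): e=[68,-5,-1] → ·
    (2,5)@(5, 11): e=[0,93,-31] → ·  [on edge]
  covered (10 px):
    · · · · · · · ·
    · # · · · · · ·
    · # # # # · · ·
    · · # # # # # ·
    · · · · · · · ·
    · · · · · · · ·
T1:
  2·area = 62
  edge (2, 2)→(12, 1): d=(10,-1) top-left  bias=+0
  edge (12, 1)→(14, 7): d=(2,6) right/bottom  bias=-1
  edge (14, 7)→(2, 2): d=(-12,-5) top-left  bias=+0
    (2,1)@(5, 3): e=[13,46,3] → #
    (3,1)@(7, 3): e=[15,34,13] → #
    (4,1)@(9, 3): e=[17,22,23] → #
    (5,1)@(11, 3): e=[19,10,33] → #
    (6,1)@(13, 3): e=[21,-2,43] → ·
    (2,2)@(5, 5): e=[33,50,-21] → ·
    (3,2)@(7, 5): e=[35,38,-11] → ·
    (4,2)@(9, 5): e=[37,26,-1] → ·
    (5,2)@(11, 5): e=[39,14,9] → #
    (6,2)@(13, 5): e=[41,2,19] → #
    (7,2)@(15, 5): e=[43,-10,29] → ·
    (5,3)@(11, 7): e=[59,18,-15] → ·
  covered (6 px):
    · · · · · · · ·
    · · # # # # · ·
    · · · · · # # ·
    · · · · · · · ·
    · · · · · · · ·
    · · · · · · · ·

Z-buffer (winner per pixel, '.' = empty):
  . . . . . . . .
  . 0 1 1 1 1 . .
  . 0 0 0 0 1 1 .
  . . 0 0 0 0 0 .
  . . . . . . . .
  . . . . . . . .

Answer: 0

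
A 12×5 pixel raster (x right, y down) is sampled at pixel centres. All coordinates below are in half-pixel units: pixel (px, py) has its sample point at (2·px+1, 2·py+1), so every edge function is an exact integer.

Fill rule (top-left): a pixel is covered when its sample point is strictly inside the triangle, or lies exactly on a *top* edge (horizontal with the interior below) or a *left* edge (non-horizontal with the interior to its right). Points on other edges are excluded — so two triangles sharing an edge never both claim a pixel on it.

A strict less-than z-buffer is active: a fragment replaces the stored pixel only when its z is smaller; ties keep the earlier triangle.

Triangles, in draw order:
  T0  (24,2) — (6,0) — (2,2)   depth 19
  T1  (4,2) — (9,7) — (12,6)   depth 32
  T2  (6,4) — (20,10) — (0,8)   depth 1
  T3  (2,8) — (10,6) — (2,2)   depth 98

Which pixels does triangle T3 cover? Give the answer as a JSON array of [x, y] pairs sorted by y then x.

T0:
  2·area = 44  (B↔C swapped to make it positive)
  edge (24, 2)→(2, 2): d=(-22,0) right/bottom  bias=-1
  edge (2, 2)→(6, 0): d=(4,-2) top-left  bias=+0
  edge (6, 0)→(24, 2): d=(18,2) right/bottom  bias=-1
    (2,0)@(5, 1): e=[22,2,20] → █
    (3,0)@(7, 1): e=[22,6,16] → █
    (4,0)@(9, 1): e=[22,10,12] → █
    (5,0)@(11, 1): e=[22,14,8] → █
    (6,0)@(13, 1): e=[22,18,4] → █
    (7,0)@(15, 1): e=[22,22,0] → ·  [on edge]
    (2,1)@(5, 3): e=[-22,10,56] → ·
    (3,1)@(7, 3): e=[-22,14,52] → ·
    (4,1)@(9, 3): e=[-22,18,48] → ·
    (5,1)@(11, 3): e=[-22,22,44] → ·
    (6,1)@(13, 3): e=[-22,26,40] → ·
  covered (5 px):
    · · █ █ █ █ █ · · · · ·
    · · · · · · · · · · · ·
    · · · · · · · · · · · ·
    · · · · · · · · · · · ·
    · · · · · · · · · · · ·
T1:
  2·area = 20  (B↔C swapped to make it positive)
  edge (4, 2)→(12, 6): d=(8,4) right/bottom  bias=-1
  edge (12, 6)→(9, 7): d=(-3,1) right/bottom  bias=-1
  edge (9, 7)→(4, 2): d=(-5,-5) top-left  bias=+0
    (1,0)@(3, 1): e=[-4,24,0] → ·  [on edge]
    (2,1)@(5, 3): e=[4,16,0] → █  [on edge]
    (3,1)@(7, 3): e=[-4,14,10] → ·
    (10,1)@(21, 3): e=[-60,0,80] → ·  [on edge]
    (2,2)@(5, 5): e=[20,10,-10] → ·
    (3,2)@(7, 5): e=[12,8,0] → █  [on edge]
    (4,2)@(9, 5): e=[4,6,10] → █
    (5,2)@(11, 5): e=[-4,4,20] → ·
    (7,2)@(15, 5): e=[-20,0,40] → ·  [on edge]
    (3,3)@(7, 7): e=[28,2,-10] → ·
    (4,3)@(9, 7): e=[20,0,0] → ·  [on edge]
    (1,4)@(3, 9): e=[60,0,-40] → ·  [on edge]
    (5,4)@(11, 9): e=[28,-8,0] → ·  [on edge]
  covered (3 px):
    · · · · · · · · · · · ·
    · · █ · · · · · · · · ·
    · · · █ █ · · · · · · ·
    · · · · · · · · · · · ·
    · · · · · · · · · · · ·
T2:
  2·area = 92
  edge (6, 4)→(20, 10): d=(14,6) right/bottom  bias=-1
  edge (20, 10)→(0, 8): d=(-20,-2) top-left  bias=+0
  edge (0, 8)→(6, 4): d=(6,-4) top-left  bias=+0
    (2,2)@(5, 5): e=[20,70,2] → █
    (3,2)@(7, 5): e=[8,74,10] → █
    (4,2)@(9, 5): e=[-4,78,18] → ·
    (1,3)@(3, 7): e=[60,26,6] → █
    (4,3)@(9, 7): e=[24,38,30] → █
    (5,3)@(11, 7): e=[12,42,38] → █
    (6,3)@(13, 7): e=[0,46,46] → ·  [on edge]
    (1,4)@(3, 9): e=[88,-14,18] → ·
    (2,4)@(5, 9): e=[76,-10,26] → ·
    (3,4)@(7, 9): e=[64,-6,34] → ·
    (4,4)@(9, 9): e=[52,-2,42] → ·
    (5,4)@(11, 9): e=[40,2,50] → █
  covered (11 px):
    · · · · · · · · · · · ·
    · · · · · · · · · · · ·
    · · █ █ · · · · · · · ·
    · █ █ █ █ █ · · · · · ·
    · · · · · █ █ █ █ · · ·
T3:
  2·area = 48  (B↔C swapped to make it positive)
  edge (2, 8)→(2, 2): d=(0,-6) top-left  bias=+0
  edge (2, 2)→(10, 6): d=(8,4) right/bottom  bias=-1
  edge (10, 6)→(2, 8): d=(-8,2) right/bottom  bias=-1
    (1,1)@(3, 3): e=[6,4,38] → █
    (2,1)@(5, 3): e=[18,-4,34] → ·
    (1,2)@(3, 5): e=[6,20,22] → █
    (2,2)@(5, 5): e=[18,12,18] → █
    (3,2)@(7, 5): e=[30,4,14] → █
    (4,2)@(9, 5): e=[42,-4,10] → ·
    (1,3)@(3, 7): e=[6,36,6] → █
    (3,3)@(7, 7): e=[30,20,-2] → ·
    (1,4)@(3, 9): e=[6,52,-10] → ·
    (2,4)@(5, 9): e=[18,44,-14] → ·
  covered (6 px):
    · · · · · · · · · · · ·
    · █ · · · · · · · · · ·
    · █ █ █ · · · · · · · ·
    · █ █ · · · · · · · · ·
    · · · · · · · · · · · ·

Result: [[1,1],[1,2],[2,2],[3,2],[1,3],[2,3]]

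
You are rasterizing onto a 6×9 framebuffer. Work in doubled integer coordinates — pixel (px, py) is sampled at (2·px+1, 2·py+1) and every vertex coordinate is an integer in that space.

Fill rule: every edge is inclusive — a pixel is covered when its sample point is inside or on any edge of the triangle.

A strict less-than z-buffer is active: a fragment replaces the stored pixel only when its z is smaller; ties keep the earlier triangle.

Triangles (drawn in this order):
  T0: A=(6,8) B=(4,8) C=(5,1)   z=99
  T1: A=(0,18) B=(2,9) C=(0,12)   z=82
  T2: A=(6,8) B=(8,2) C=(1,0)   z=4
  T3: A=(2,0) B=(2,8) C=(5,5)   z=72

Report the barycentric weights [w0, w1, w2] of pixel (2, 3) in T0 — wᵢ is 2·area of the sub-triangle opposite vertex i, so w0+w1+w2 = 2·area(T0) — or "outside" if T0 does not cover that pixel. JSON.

T0:
  2·area = 14
  edge (6, 8)→(4, 8): d=(-2,0) inclusive
  edge (4, 8)→(5, 1): d=(1,-7) inclusive
  edge (5, 1)→(6, 8): d=(1,7) inclusive
    (2,0)@(5, 1): e=[14,0,0] → █  [on edge]
    (3,0)@(7, 1): e=[14,14,-14] → ·
    (2,1)@(5, 3): e=[10,2,2] → █
    (3,1)@(7, 3): e=[10,16,-12] → ·
    (2,2)@(5, 5): e=[6,4,4] → █
    (3,2)@(7, 5): e=[6,18,-10] → ·
    (2,3)@(5, 7): e=[2,6,6] → █
    (3,3)@(7, 7): e=[2,20,-8] → ·
    (2,4)@(5, 9): e=[-2,8,8] → ·
    (1,7)@(3, 15): e=[-14,0,28] → ·  [on edge]
    (3,7)@(7, 15): e=[-14,28,0] → ·  [on edge]
  covered (4 px):
    · · █ · · ·
    · · █ · · ·
    · · █ · · ·
    · · █ · · ·
    · · · · · ·
    · · · · · ·
    · · · · · ·
    · · · · · ·
    · · · · · ·
T1:
  2·area = 12  (B↔C swapped to make it positive)
  edge (0, 18)→(0, 12): d=(0,-6) inclusive
  edge (0, 12)→(2, 9): d=(2,-3) inclusive
  edge (2, 9)→(0, 18): d=(-2,9) inclusive
    (0,5)@(1, 11): e=[6,1,5] → █
    (1,5)@(3, 11): e=[18,7,-13] → ·
    (0,6)@(1, 13): e=[6,5,1] → █
    (1,6)@(3, 13): e=[18,11,-17] → ·
    (0,7)@(1, 15): e=[6,9,-3] → ·
  covered (2 px):
    · · · · · ·
    · · · · · ·
    · · · · · ·
    · · · · · ·
    · · · · · ·
    █ · · · · ·
    █ · · · · ·
    · · · · · ·
    · · · · · ·
T2:
  2·area = 46  (B↔C swapped to make it positive)
  edge (6, 8)→(1, 0): d=(-5,-8) inclusive
  edge (1, 0)→(8, 2): d=(7,2) inclusive
  edge (8, 2)→(6, 8): d=(-2,6) inclusive
    (1,0)@(3, 1): e=[11,3,32] → █
    (2,0)@(5, 1): e=[27,-1,20] → ·
    (1,1)@(3, 3): e=[1,17,28] → █
    (2,1)@(5, 3): e=[17,13,16] → █
    (3,1)@(7, 3): e=[33,9,4] → █
    (4,1)@(9, 3): e=[49,5,-8] → ·
    (1,2)@(3, 5): e=[-9,31,24] → ·
    (2,2)@(5, 5): e=[7,27,12] → █
    (3,2)@(7, 5): e=[23,23,0] → █  [on edge]
    (4,2)@(9, 5): e=[39,19,-12] → ·
    (2,3)@(5, 7): e=[-3,41,8] → ·
    (3,3)@(7, 7): e=[13,37,-4] → ·
    (2,5)@(5, 11): e=[-23,69,0] → ·  [on edge]
    (1,8)@(3, 17): e=[-69,115,0] → ·  [on edge]
  covered (6 px):
    · █ · · · ·
    · █ █ █ · ·
    · · █ █ · ·
    · · · · · ·
    · · · · · ·
    · · · · · ·
    · · · · · ·
    · · · · · ·
    · · · · · ·
T3:
  2·area = 24  (B↔C swapped to make it positive)
  edge (2, 0)→(5, 5): d=(3,5) inclusive
  edge (5, 5)→(2, 8): d=(-3,3) inclusive
  edge (2, 8)→(2, 0): d=(0,-8) inclusive
    (4,0)@(9, 1): e=[-32,0,56] → ·  [on edge]
    (1,1)@(3, 3): e=[4,12,8] → █
    (2,1)@(5, 3): e=[-6,6,24] → ·
    (3,1)@(7, 3): e=[-16,0,40] → ·  [on edge]
    (1,2)@(3, 5): e=[10,6,8] → █
    (2,2)@(5, 5): e=[0,0,24] → █  [on edge]
    (3,2)@(7, 5): e=[-10,-6,40] → ·
    (1,3)@(3, 7): e=[16,0,8] → █  [on edge]
    (2,3)@(5, 7): e=[6,-6,24] → ·
    (0,4)@(1, 9): e=[32,0,-8] → ·  [on edge]
    (1,4)@(3, 9): e=[22,-6,8] → ·
    (5,7)@(11, 15): e=[0,-48,72] → ·  [on edge]
  covered (4 px):
    · · · · · ·
    · █ · · · ·
    · █ █ · · ·
    · █ · · · ·
    · · · · · ·
    · · · · · ·
    · · · · · ·
    · · · · · ·
    · · · · · ·

Final: [6,6,2]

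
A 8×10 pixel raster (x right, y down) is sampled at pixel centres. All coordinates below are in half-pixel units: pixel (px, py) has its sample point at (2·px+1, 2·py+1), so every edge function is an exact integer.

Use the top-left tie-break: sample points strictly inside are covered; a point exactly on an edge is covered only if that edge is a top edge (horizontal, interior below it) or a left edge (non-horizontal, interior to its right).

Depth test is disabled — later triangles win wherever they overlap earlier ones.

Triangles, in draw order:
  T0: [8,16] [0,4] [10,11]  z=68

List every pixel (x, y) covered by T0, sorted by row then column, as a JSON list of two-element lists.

T0:
  2·area = 64
  edge (8, 16)→(0, 4): d=(-8,-12) top-left  bias=+0
  edge (0, 4)→(10, 11): d=(10,7) right/bottom  bias=-1
  edge (10, 11)→(8, 16): d=(-2,5) right/bottom  bias=-1
    (0,2)@(1, 5): e=[4,3,57] → █
    (1,2)@(3, 5): e=[28,-11,47] → ·
    (0,3)@(1, 7): e=[-12,23,53] → ·
    (1,3)@(3, 7): e=[12,9,43] → █
    (2,3)@(5, 7): e=[36,-5,33] → ·
    (1,4)@(3, 9): e=[-4,29,39] → ·
    (2,4)@(5, 9): e=[20,15,29] → █
    (3,4)@(7, 9): e=[44,1,19] → █
    (4,4)@(9, 9): e=[68,-13,9] → ·
    (2,5)@(5, 11): e=[4,35,25] → █
    (4,5)@(9, 11): e=[52,7,5] → █
    (5,5)@(11, 11): e=[76,-7,-5] → ·
  covered (9 px):
    · · · · · · · ·
    · · · · · · · ·
    █ · · · · · · ·
    · █ · · · · · ·
    · · █ █ · · · ·
    · · █ █ █ · · ·
    · · · █ █ · · ·
    · · · · · · · ·
    · · · · · · · ·
    · · · · · · · ·

Result: [[0,2],[1,3],[2,4],[3,4],[2,5],[3,5],[4,5],[3,6],[4,6]]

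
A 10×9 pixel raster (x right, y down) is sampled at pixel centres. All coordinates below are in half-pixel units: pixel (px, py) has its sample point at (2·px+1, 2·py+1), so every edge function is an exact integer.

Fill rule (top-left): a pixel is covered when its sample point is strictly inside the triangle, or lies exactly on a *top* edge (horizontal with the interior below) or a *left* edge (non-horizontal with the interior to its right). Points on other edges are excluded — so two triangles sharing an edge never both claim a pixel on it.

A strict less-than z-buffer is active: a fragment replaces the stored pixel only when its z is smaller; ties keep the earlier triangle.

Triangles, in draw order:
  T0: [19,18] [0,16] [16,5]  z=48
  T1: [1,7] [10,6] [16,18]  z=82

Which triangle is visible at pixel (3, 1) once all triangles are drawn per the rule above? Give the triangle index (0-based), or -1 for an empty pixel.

T0:
  2·area = 241
  edge (19, 18)→(0, 16): d=(-19,-2) top-left  bias=+0
  edge (0, 16)→(16, 5): d=(16,-11) top-left  bias=+0
  edge (16, 5)→(19, 18): d=(3,13) right/bottom  bias=-1
    (7,3)@(15, 7): e=[201,21,19] → X
    (8,3)@(17, 7): e=[205,43,-7] → .
    (5,4)@(11, 9): e=[155,9,77] → X
    (6,4)@(13, 9): e=[159,31,51] → X
    (8,4)@(17, 9): e=[167,75,-1] → .
    (4,5)@(9, 11): e=[113,19,109] → X
    (8,5)@(17, 11): e=[129,107,5] → X
    (9,5)@(19, 11): e=[133,129,-21] → .
    (2,6)@(5, 13): e=[67,7,167] → X
    (3,6)@(7, 13): e=[71,29,141] → X
    (9,6)@(19, 13): e=[95,161,-15] → .
    (1,7)@(3, 15): e=[25,17,199] → X
  covered (28 px):
    . . . . . . . . . .
    . . . . . . . . . .
    . . . . . . . . . .
    . . . . . . . X . .
    . . . . . X X X . .
    . . . . X X X X X .
    . . X X X X X X X .
    . X X X X X X X X .
    . . . . . X X X X .
T1:
  2·area = 114
  edge (1, 7)→(10, 6): d=(9,-1) top-left  bias=+0
  edge (10, 6)→(16, 18): d=(6,12) right/bottom  bias=-1
  edge (16, 18)→(1, 7): d=(-15,-11) top-left  bias=+0
    (9,2)@(19, 5): e=[0,-114,228] → .  [on edge]
    (0,3)@(1, 7): e=[0,114,0] → X  [on edge]
    (1,3)@(3, 7): e=[2,90,22] → X
    (2,3)@(5, 7): e=[4,66,44] → X
    (3,3)@(7, 7): e=[6,42,66] → X
    (4,3)@(9, 7): e=[8,18,88] → X
    (5,3)@(11, 7): e=[10,-6,110] → .
    (0,4)@(1, 9): e=[18,126,-30] → .
    (1,4)@(3, 9): e=[20,102,-8] → .
    (2,4)@(5, 9): e=[22,78,14] → X
    (5,4)@(11, 9): e=[28,6,80] → X
    (6,4)@(13, 9): e=[30,-18,102] → .
  covered (16 px):
    . . . . . . . . . .
    . . . . . . . . . .
    . . . . . . . . . .
    X X X X X . . . . .
    . . X X X X . . . .
    . . . X X X . . . .
    . . . . . X X . . .
    . . . . . . X . . .
    . . . . . . . X . .

Z-buffer (winner per pixel, '.' = empty):
  . . . . . . . . . .
  . . . . . . . . . .
  . . . . . . . . . .
  1 1 1 1 1 . . 0 . .
  . . 1 1 1 0 0 0 . .
  . . . 1 0 0 0 0 0 .
  . . 0 0 0 0 0 0 0 .
  . 0 0 0 0 0 0 0 0 .
  . . . . . 0 0 0 0 .

Final: -1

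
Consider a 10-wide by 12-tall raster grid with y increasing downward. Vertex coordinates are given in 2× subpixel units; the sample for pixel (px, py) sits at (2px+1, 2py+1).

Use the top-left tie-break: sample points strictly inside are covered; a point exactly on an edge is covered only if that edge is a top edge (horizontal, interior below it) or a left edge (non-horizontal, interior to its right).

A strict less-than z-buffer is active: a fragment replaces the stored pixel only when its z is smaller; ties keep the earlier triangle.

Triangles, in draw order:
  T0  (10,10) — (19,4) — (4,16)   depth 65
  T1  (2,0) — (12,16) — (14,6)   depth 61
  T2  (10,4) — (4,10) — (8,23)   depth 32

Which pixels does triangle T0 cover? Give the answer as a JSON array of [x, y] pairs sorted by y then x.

T0:
  2·area = 18
  edge (10, 10)→(19, 4): d=(9,-6) top-left  bias=+0
  edge (19, 4)→(4, 16): d=(-15,12) right/bottom  bias=-1
  edge (4, 16)→(10, 10): d=(6,-6) top-left  bias=+0
    (9,0)@(19, 1): e=[-27,45,0] → ·  [on edge]
    (8,1)@(17, 3): e=[-21,39,0] → ·  [on edge]
    (7,2)@(15, 5): e=[-15,33,0] → ·  [on edge]
    (6,3)@(13, 7): e=[-9,27,0] → ·  [on edge]
    (7,3)@(15, 7): e=[3,3,12] → #
    (8,3)@(17, 7): e=[15,-21,24] → ·
    (5,4)@(11, 9): e=[-3,21,0] → ·  [on edge]
    (7,4)@(15, 9): e=[21,-27,24] → ·
    (4,5)@(9, 11): e=[3,15,0] → #  [on edge]
    (5,5)@(11, 11): e=[15,-9,12] → ·
    (3,6)@(7, 13): e=[9,9,0] → #  [on edge]
    (4,6)@(9, 13): e=[21,-15,12] → ·
    (2,7)@(5, 15): e=[15,3,0] → #  [on edge]
    (1,8)@(3, 17): e=[21,-3,0] → ·  [on edge]
    (0,9)@(1, 19): e=[27,-9,0] → ·  [on edge]
  covered (4 px):
    · · · · · · · · · ·
    · · · · · · · · · ·
    · · · · · · · · · ·
    · · · · · · · # · ·
    · · · · · · · · · ·
    · · · · # · · · · ·
    · · · # · · · · · ·
    · · # · · · · · · ·
    · · · · · · · · · ·
    · · · · · · · · · ·
    · · · · · · · · · ·
    · · · · · · · · · ·
T1:
  2·area = 132  (B↔C swapped to make it positive)
  edge (2, 0)→(14, 6): d=(12,6) right/bottom  bias=-1
  edge (14, 6)→(12, 16): d=(-2,10) right/bottom  bias=-1
  edge (12, 16)→(2, 0): d=(-10,-16) top-left  bias=+0
    (1,0)@(3, 1): e=[6,120,6] → #
    (2,0)@(5, 1): e=[-6,100,38] → ·
    (7,0)@(15, 1): e=[-66,0,198] → ·  [on edge]
    (1,1)@(3, 3): e=[30,116,-14] → ·
    (2,1)@(5, 3): e=[18,96,18] → #
    (3,1)@(7, 3): e=[6,76,50] → #
    (4,1)@(9, 3): e=[-6,56,82] → ·
    (2,2)@(5, 5): e=[42,92,-2] → ·
    (3,2)@(7, 5): e=[30,72,30] → #
    (4,2)@(9, 5): e=[18,52,62] → #
    (5,2)@(11, 5): e=[6,32,94] → #
    (6,2)@(13, 5): e=[-6,12,126] → ·
    (6,5)@(13, 11): e=[66,0,66] → ·  [on edge]
    (5,10)@(11, 21): e=[198,0,-66] → ·  [on edge]
  covered (16 px):
    · # · · · · · · · ·
    · · # # · · · · · ·
    · · · # # # · · · ·
    · · · # # # # · · ·
    · · · · # # # · · ·
    · · · · # # · · · ·
    · · · · · # · · · ·
    · · · · · · · · · ·
    · · · · · · · · · ·
    · · · · · · · · · ·
    · · · · · · · · · ·
    · · · · · · · · · ·
T2:
  2·area = 102  (B↔C swapped to make it positive)
  edge (10, 4)→(8, 23): d=(-2,19) right/bottom  bias=-1
  edge (8, 23)→(4, 10): d=(-4,-13) top-left  bias=+0
  edge (4, 10)→(10, 4): d=(6,-6) top-left  bias=+0
    (6,0)@(13, 1): e=[-51,153,0] → ·  [on edge]
    (5,1)@(11, 3): e=[-17,119,0] → ·  [on edge]
    (4,2)@(9, 5): e=[17,85,0] → #  [on edge]
    (5,2)@(11, 5): e=[-21,111,12] → ·
    (3,3)@(7, 7): e=[51,51,0] → #  [on edge]
    (5,3)@(11, 7): e=[-25,103,24] → ·
    (2,4)@(5, 9): e=[85,17,0] → #  [on edge]
    (5,4)@(11, 9): e=[-29,95,36] → ·
    (1,5)@(3, 11): e=[119,-17,0] → ·  [on edge]
    (2,5)@(5, 11): e=[81,9,12] → #
    (5,5)@(11, 11): e=[-33,87,48] → ·
    (0,6)@(1, 13): e=[153,-51,0] → ·  [on edge]
  covered (15 px):
    · · · · · · · · · ·
    · · · · · · · · · ·
    · · · · # · · · · ·
    · · · # # · · · · ·
    · · # # # · · · · ·
    · · # # # · · · · ·
    · · # # # · · · · ·
    · · · # · · · · · ·
    · · · # · · · · · ·
    · · · # · · · · · ·
    · · · · · · · · · ·
    · · · · · · · · · ·

Final: [[7,3],[4,5],[3,6],[2,7]]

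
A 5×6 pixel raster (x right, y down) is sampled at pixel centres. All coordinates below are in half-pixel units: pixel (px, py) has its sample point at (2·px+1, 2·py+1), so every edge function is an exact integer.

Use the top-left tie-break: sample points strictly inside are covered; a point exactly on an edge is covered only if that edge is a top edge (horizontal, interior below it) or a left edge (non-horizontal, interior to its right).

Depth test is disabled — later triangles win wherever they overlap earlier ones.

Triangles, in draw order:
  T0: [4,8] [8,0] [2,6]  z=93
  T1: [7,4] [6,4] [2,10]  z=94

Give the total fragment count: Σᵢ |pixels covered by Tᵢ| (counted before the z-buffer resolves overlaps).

T0:
  2·area = 24  (B↔C swapped to make it positive)
  edge (4, 8)→(2, 6): d=(-2,-2) top-left  bias=+0
  edge (2, 6)→(8, 0): d=(6,-6) top-left  bias=+0
  edge (8, 0)→(4, 8): d=(-4,8) right/bottom  bias=-1
    (3,0)@(7, 1): e=[20,0,4] → █  [on edge]
    (4,0)@(9, 1): e=[24,12,-12] → ·
    (2,1)@(5, 3): e=[12,0,12] → █  [on edge]
    (3,1)@(7, 3): e=[16,12,-4] → ·
    (0,2)@(1, 5): e=[0,-12,36] → ·  [on edge]
    (1,2)@(3, 5): e=[4,0,20] → █  [on edge]
    (3,2)@(7, 5): e=[12,24,-12] → ·
    (0,3)@(1, 7): e=[-4,0,28] → ·  [on edge]
    (1,3)@(3, 7): e=[0,12,12] → █  [on edge]
    (2,3)@(5, 7): e=[4,24,-4] → ·
    (1,4)@(3, 9): e=[-4,24,4] → ·
    (2,4)@(5, 9): e=[0,36,-12] → ·  [on edge]
    (3,5)@(7, 11): e=[0,60,-36] → ·  [on edge]
  covered (5 px):
    · · · █ ·
    · · █ · ·
    · █ █ · ·
    · █ · · ·
    · · · · ·
    · · · · ·
T1:
  2·area = 6  (B↔C swapped to make it positive)
  edge (7, 4)→(2, 10): d=(-5,6) right/bottom  bias=-1
  edge (2, 10)→(6, 4): d=(4,-6) top-left  bias=+0
  edge (6, 4)→(7, 4): d=(1,0) top-left  bias=+0
  covered (0 px):
    · · · · ·
    · · · · ·
    · · · · ·
    · · · · ·
    · · · · ·
    · · · · ·

Result: 5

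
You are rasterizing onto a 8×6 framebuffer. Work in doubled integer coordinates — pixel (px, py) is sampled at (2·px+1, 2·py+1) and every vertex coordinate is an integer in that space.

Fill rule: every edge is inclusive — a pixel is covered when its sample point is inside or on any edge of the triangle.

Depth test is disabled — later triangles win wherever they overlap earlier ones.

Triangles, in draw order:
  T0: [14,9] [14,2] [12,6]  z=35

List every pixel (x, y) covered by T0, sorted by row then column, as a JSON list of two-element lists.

T0:
  2·area = 14  (B↔C swapped to make it positive)
  edge (14, 9)→(12, 6): d=(-2,-3) inclusive
  edge (12, 6)→(14, 2): d=(2,-4) inclusive
  edge (14, 2)→(14, 9): d=(0,7) inclusive
    (6,2)@(13, 5): e=[5,2,7] → █
    (7,2)@(15, 5): e=[11,10,-7] → ·
    (6,3)@(13, 7): e=[1,6,7] → █
    (7,3)@(15, 7): e=[7,14,-7] → ·
    (6,4)@(13, 9): e=[-3,10,7] → ·
  covered (2 px):
    · · · · · · · ·
    · · · · · · · ·
    · · · · · · █ ·
    · · · · · · █ ·
    · · · · · · · ·
    · · · · · · · ·

Final: [[6,2],[6,3]]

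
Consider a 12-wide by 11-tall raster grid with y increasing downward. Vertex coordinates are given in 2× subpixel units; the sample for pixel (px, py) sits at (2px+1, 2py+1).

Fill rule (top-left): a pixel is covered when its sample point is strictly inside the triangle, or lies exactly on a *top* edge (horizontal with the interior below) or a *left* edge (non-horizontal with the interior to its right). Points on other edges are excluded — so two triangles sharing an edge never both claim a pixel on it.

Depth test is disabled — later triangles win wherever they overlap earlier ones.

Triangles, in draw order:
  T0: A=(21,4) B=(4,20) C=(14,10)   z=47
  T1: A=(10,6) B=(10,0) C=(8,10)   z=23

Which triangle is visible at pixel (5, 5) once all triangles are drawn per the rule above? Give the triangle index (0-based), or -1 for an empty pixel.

T0:
  2·area = 10
  edge (21, 4)→(4, 20): d=(-17,16) right/bottom  bias=-1
  edge (4, 20)→(14, 10): d=(10,-10) top-left  bias=+0
  edge (14, 10)→(21, 4): d=(7,-6) top-left  bias=+0
    (11,0)@(23, 1): e=[19,0,-9] → ·  [on edge]
    (10,1)@(21, 3): e=[17,0,-7] → ·  [on edge]
    (9,2)@(19, 5): e=[15,0,-5] → ·  [on edge]
    (8,3)@(17, 7): e=[13,0,-3] → ·  [on edge]
    (7,4)@(15, 9): e=[11,0,-1] → ·  [on edge]
    (6,5)@(13, 11): e=[9,0,1] → #  [on edge]
    (7,5)@(15, 11): e=[-23,20,13] → ·
    (5,6)@(11, 13): e=[7,0,3] → #  [on edge]
    (6,6)@(13, 13): e=[-25,20,15] → ·
    (4,7)@(9, 15): e=[5,0,5] → #  [on edge]
    (5,7)@(11, 15): e=[-27,20,17] → ·
    (3,8)@(7, 17): e=[3,0,7] → #  [on edge]
    (2,9)@(5, 19): e=[1,0,9] → #  [on edge]
    (1,10)@(3, 21): e=[-1,0,11] → ·  [on edge]
  covered (5 px):
    · · · · · · · · · · · ·
    · · · · · · · · · · · ·
    · · · · · · · · · · · ·
    · · · · · · · · · · · ·
    · · · · · · · · · · · ·
    · · · · · · # · · · · ·
    · · · · · # · · · · · ·
    · · · · # · · · · · · ·
    · · · # · · · · · · · ·
    · · # · · · · · · · · ·
    · · · · · · · · · · · ·
T1:
  2·area = 12  (B↔C swapped to make it positive)
  edge (10, 6)→(8, 10): d=(-2,4) right/bottom  bias=-1
  edge (8, 10)→(10, 0): d=(2,-10) top-left  bias=+0
  edge (10, 0)→(10, 6): d=(0,6) right/bottom  bias=-1
    (4,2)@(9, 5): e=[6,0,6] → #  [on edge]
    (5,2)@(11, 5): e=[-2,20,-6] → ·
    (4,3)@(9, 7): e=[2,4,6] → #
    (5,3)@(11, 7): e=[-6,24,-6] → ·
    (4,4)@(9, 9): e=[-2,8,6] → ·
    (3,7)@(7, 15): e=[-6,0,18] → ·  [on edge]
  covered (2 px):
    · · · · · · · · · · · ·
    · · · · · · · · · · · ·
    · · · · # · · · · · · ·
    · · · · # · · · · · · ·
    · · · · · · · · · · · ·
    · · · · · · · · · · · ·
    · · · · · · · · · · · ·
    · · · · · · · · · · · ·
    · · · · · · · · · · · ·
    · · · · · · · · · · · ·
    · · · · · · · · · · · ·

Z-buffer (winner per pixel, '.' = empty):
  . . . . . . . . . . . .
  . . . . . . . . . . . .
  . . . . 1 . . . . . . .
  . . . . 1 . . . . . . .
  . . . . . . . . . . . .
  . . . . . . 0 . . . . .
  . . . . . 0 . . . . . .
  . . . . 0 . . . . . . .
  . . . 0 . . . . . . . .
  . . 0 . . . . . . . . .
  . . . . . . . . . . . .

Answer: -1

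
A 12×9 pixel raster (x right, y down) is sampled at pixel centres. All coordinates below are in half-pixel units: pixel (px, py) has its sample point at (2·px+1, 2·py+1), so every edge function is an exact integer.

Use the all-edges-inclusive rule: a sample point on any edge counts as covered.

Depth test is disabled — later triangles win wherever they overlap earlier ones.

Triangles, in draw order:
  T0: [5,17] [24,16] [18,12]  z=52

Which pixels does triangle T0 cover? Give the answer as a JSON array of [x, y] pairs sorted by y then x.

T0:
  2·area = 82  (B↔C swapped to make it positive)
  edge (5, 17)→(18, 12): d=(13,-5) inclusive
  edge (18, 12)→(24, 16): d=(6,4) inclusive
  edge (24, 16)→(5, 17): d=(-19,1) inclusive
    (8,6)@(17, 13): e=[8,10,64] → #
    (9,6)@(19, 13): e=[18,2,62] → #
    (10,6)@(21, 13): e=[28,-6,60] → ·
    (5,7)@(11, 15): e=[4,46,32] → #
    (6,7)@(13, 15): e=[14,38,30] → #
    (7,7)@(15, 15): e=[24,30,28] → #
    (10,7)@(21, 15): e=[54,6,22] → #
    (11,7)@(23, 15): e=[64,-2,20] → ·
    (2,8)@(5, 17): e=[0,82,0] → #  [on edge]
    (3,8)@(7, 17): e=[10,74,-2] → ·
    (5,8)@(11, 17): e=[30,58,-6] → ·
    (6,8)@(13, 17): e=[40,50,-8] → ·
  covered (9 px):
    · · · · · · · · · · · ·
    · · · · · · · · · · · ·
    · · · · · · · · · · · ·
    · · · · · · · · · · · ·
    · · · · · · · · · · · ·
    · · · · · · · · · · · ·
    · · · · · · · · # # · ·
    · · · · · # # # # # # ·
    · · # · · · · · · · · ·

Result: [[8,6],[9,6],[5,7],[6,7],[7,7],[8,7],[9,7],[10,7],[2,8]]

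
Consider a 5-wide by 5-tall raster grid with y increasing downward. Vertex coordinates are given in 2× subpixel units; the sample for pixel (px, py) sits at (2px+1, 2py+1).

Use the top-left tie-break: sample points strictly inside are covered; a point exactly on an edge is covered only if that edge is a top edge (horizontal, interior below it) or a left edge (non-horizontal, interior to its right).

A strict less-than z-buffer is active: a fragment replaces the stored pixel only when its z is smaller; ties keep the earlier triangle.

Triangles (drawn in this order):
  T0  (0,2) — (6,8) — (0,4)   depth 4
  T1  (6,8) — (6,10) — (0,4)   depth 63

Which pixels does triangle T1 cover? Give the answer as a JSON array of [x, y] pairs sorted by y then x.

T0:
  2·area = 12
  edge (0, 2)→(6, 8): d=(6,6) right/bottom  bias=-1
  edge (6, 8)→(0, 4): d=(-6,-4) top-left  bias=+0
  edge (0, 4)→(0, 2): d=(0,-2) top-left  bias=+0
    (0,1)@(1, 3): e=[0,10,2] → ·  [on edge]
    (1,2)@(3, 5): e=[0,6,6] → ·  [on edge]
    (2,3)@(5, 7): e=[0,2,10] → ·  [on edge]
    (3,4)@(7, 9): e=[0,-2,14] → ·  [on edge]
  covered (0 px):
    · · · · ·
    · · · · ·
    · · · · ·
    · · · · ·
    · · · · ·
T1:
  2·area = 12
  edge (6, 8)→(6, 10): d=(0,2) right/bottom  bias=-1
  edge (6, 10)→(0, 4): d=(-6,-6) top-left  bias=+0
  edge (0, 4)→(6, 8): d=(6,4) right/bottom  bias=-1
    (0,2)@(1, 5): e=[10,0,2] → █  [on edge]
    (1,2)@(3, 5): e=[6,12,-6] → ·
    (0,3)@(1, 7): e=[10,-12,14] → ·
    (1,3)@(3, 7): e=[6,0,6] → █  [on edge]
    (2,3)@(5, 7): e=[2,12,-2] → ·
    (1,4)@(3, 9): e=[6,-12,18] → ·
    (2,4)@(5, 9): e=[2,0,10] → █  [on edge]
    (3,4)@(7, 9): e=[-2,12,2] → ·
  covered (3 px):
    · · · · ·
    · · · · ·
    █ · · · ·
    · █ · · ·
    · · █ · ·

Answer: [[0,2],[1,3],[2,4]]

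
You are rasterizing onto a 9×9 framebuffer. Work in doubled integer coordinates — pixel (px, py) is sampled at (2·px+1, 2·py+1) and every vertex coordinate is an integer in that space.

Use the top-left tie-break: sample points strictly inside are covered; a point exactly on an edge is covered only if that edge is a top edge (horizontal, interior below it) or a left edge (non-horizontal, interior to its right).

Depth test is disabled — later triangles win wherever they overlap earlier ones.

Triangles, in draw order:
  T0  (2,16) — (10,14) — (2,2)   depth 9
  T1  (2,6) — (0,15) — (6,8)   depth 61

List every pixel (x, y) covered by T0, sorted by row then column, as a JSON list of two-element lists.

T0:
  2·area = 112  (B↔C swapped to make it positive)
  edge (2, 16)→(2, 2): d=(0,-14) top-left  bias=+0
  edge (2, 2)→(10, 14): d=(8,12) right/bottom  bias=-1
  edge (10, 14)→(2, 16): d=(-8,2) right/bottom  bias=-1
    (1,2)@(3, 5): e=[14,12,86] → █
    (2,2)@(5, 5): e=[42,-12,82] → ·
    (1,3)@(3, 7): e=[14,28,70] → █
    (2,3)@(5, 7): e=[42,4,66] → █
    (3,3)@(7, 7): e=[70,-20,62] → ·
    (1,4)@(3, 9): e=[14,44,54] → █
    (3,4)@(7, 9): e=[70,-4,46] → ·
    (1,5)@(3, 11): e=[14,60,38] → █
    (3,5)@(7, 11): e=[70,12,30] → █
    (4,5)@(9, 11): e=[98,-12,26] → ·
    (1,6)@(3, 13): e=[14,76,22] → █
    (4,6)@(9, 13): e=[98,4,10] → █
  covered (14 px):
    · · · · · · · · ·
    · · · · · · · · ·
    · █ · · · · · · ·
    · █ █ · · · · · ·
    · █ █ · · · · · ·
    · █ █ █ · · · · ·
    · █ █ █ █ · · · ·
    · █ █ · · · · · ·
    · · · · · · · · ·
T1:
  2·area = 40  (B↔C swapped to make it positive)
  edge (2, 6)→(6, 8): d=(4,2) right/bottom  bias=-1
  edge (6, 8)→(0, 15): d=(-6,7) right/bottom  bias=-1
  edge (0, 15)→(2, 6): d=(2,-9) top-left  bias=+0
    (1,3)@(3, 7): e=[2,27,11] → █
    (2,3)@(5, 7): e=[-2,13,29] → ·
    (1,4)@(3, 9): e=[10,15,15] → █
    (2,4)@(5, 9): e=[6,1,33] → █
    (3,4)@(7, 9): e=[2,-13,51] → ·
    (0,5)@(1, 11): e=[22,17,1] → █
    (2,5)@(5, 11): e=[14,-11,37] → ·
    (0,6)@(1, 13): e=[30,5,5] → █
    (1,6)@(3, 13): e=[26,-9,23] → ·
    (0,7)@(1, 15): e=[38,-7,9] → ·
  covered (6 px):
    · · · · · · · · ·
    · · · · · · · · ·
    · · · · · · · · ·
    · █ · · · · · · ·
    · █ █ · · · · · ·
    █ █ · · · · · · ·
    █ · · · · · · · ·
    · · · · · · · · ·
    · · · · · · · · ·

Answer: [[1,2],[1,3],[2,3],[1,4],[2,4],[1,5],[2,5],[3,5],[1,6],[2,6],[3,6],[4,6],[1,7],[2,7]]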